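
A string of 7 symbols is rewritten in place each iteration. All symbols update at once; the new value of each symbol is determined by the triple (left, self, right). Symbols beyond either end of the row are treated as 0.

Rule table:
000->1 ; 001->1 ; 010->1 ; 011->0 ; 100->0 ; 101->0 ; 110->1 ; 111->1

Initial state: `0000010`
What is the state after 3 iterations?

1111110
0111110
1011110

1011110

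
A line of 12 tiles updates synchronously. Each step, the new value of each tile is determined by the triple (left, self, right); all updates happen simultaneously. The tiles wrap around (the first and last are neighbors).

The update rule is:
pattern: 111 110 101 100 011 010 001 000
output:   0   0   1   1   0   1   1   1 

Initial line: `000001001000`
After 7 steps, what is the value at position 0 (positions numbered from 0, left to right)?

1

111111111111
000000000000
111111111111  (repeats step 1; period 2)
step 7: 111111111111
position 0 holds 1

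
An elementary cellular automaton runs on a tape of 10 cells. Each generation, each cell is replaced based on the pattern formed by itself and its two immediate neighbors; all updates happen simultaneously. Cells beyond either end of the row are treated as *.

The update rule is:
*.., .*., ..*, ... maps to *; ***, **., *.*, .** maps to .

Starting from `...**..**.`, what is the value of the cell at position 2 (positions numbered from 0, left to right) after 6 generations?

.

generation 1: ***..**...
generation 2: ...**..***
generation 3: ***..**...  (repeats generation 1; period 2)
generation 6: ...**..***
position 2 holds .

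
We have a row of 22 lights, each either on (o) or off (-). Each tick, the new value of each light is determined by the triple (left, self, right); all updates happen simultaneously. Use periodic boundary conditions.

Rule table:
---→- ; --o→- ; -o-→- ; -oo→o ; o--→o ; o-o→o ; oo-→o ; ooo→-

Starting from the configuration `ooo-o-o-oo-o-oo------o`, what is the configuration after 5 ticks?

-o--oo--oooo---ooooo--

--oo-o-oooo-oooo-----o
o-ooo-oo--ooo--oo-----
-oo-ooooo-o-oo-ooo----
-oooo---oo-ooooo-oo---
-o--oo--oooo---ooooo--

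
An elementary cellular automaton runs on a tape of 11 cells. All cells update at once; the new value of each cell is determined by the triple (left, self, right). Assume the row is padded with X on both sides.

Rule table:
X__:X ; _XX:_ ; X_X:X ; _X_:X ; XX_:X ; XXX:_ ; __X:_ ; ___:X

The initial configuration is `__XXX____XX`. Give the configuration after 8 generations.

_XXX___XXX_

generation 1: X___XXXX___
generation 2: XXX____XXX_
generation 3: __XXXX___XX
generation 4: X____XXX___
generation 5: XXXX___XXX_
generation 6: ___XXX___XX
generation 7: XX___XXX___
generation 8: _XXX___XXX_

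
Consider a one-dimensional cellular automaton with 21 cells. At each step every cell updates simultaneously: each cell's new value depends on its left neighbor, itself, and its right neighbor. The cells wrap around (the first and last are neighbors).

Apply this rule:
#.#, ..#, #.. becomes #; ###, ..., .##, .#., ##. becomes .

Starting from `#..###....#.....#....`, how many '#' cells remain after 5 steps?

10

step 1: .##...#..#.#...#.#..#
step 2: #..#.#.##.#.#.#.#.##.
step 3: .##.#.#..#.#.#.#.#..#
step 4: #..#.#.##.#.#.#.#.##.  (repeats step 2; period 2)
step 5: .##.#.#..#.#.#.#.#..#
count of #: 10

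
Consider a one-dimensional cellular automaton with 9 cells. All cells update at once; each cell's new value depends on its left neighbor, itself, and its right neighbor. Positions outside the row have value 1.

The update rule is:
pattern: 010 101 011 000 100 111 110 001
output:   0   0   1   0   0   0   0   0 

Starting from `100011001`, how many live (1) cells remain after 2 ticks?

1

000010001
000000001
count of 1: 1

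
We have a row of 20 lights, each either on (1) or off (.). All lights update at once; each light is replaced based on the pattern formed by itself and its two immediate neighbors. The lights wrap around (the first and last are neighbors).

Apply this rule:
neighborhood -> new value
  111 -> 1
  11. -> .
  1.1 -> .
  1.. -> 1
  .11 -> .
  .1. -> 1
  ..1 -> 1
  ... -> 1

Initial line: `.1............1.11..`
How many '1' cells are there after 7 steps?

111111111111111...11
11111111111111.111.1
1111111111111...1...
.11111111111.1111111
..111111111...11111.
11.1111111.111.111.1
1...11111...1...1...
count of 1: 8

8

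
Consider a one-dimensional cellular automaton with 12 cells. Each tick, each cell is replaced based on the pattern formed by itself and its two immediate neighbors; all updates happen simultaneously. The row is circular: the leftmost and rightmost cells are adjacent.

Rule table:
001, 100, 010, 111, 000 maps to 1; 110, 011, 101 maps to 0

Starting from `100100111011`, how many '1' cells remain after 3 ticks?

8

tick 1: 011111010001
tick 2: 001110011111
tick 3: 110101101110
count of 1: 8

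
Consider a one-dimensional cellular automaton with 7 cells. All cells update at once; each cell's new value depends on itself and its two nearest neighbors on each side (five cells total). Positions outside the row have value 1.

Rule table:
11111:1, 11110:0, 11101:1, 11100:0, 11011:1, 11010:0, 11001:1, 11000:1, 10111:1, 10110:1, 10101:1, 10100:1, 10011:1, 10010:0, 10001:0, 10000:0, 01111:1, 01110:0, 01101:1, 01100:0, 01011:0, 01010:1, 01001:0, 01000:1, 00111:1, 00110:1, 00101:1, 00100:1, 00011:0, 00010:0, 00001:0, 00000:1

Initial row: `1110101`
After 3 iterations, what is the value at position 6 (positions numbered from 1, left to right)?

1

1010101
1011101
1110111
position 6 holds 1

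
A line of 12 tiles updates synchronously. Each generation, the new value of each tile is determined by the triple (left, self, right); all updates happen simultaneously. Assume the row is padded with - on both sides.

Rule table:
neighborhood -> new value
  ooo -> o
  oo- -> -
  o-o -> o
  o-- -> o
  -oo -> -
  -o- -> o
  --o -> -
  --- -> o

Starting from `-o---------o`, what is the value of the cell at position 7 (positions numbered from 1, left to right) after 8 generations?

generation 1: -ooooooooo-o
generation 2: --ooooooo-oo
generation 3: o--ooooo-o--
generation 4: oo--ooo-oooo
generation 5: --o--o-o-oo-
generation 6: o-oo-oooo--o
generation 7: oo--o-oo-o-o
generation 8: --o-oo--oooo
position 7 holds -

-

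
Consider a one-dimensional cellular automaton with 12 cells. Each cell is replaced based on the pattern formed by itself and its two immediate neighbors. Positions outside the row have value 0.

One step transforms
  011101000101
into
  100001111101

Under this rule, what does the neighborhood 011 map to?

0

At position 1 the neighborhood is 011; the next row has 0 there.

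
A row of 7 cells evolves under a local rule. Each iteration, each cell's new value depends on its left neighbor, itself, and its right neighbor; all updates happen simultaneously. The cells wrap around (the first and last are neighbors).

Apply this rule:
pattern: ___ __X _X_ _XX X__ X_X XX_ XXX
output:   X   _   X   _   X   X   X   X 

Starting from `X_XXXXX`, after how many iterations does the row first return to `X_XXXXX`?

iteration 1: XX_XXXX
iteration 2: XXX_XXX
iteration 3: XXXX_XX
iteration 4: XXXXX_X
iteration 5: XXXXXX_
iteration 6: _XXXXXX
iteration 7: X_XXXXX

7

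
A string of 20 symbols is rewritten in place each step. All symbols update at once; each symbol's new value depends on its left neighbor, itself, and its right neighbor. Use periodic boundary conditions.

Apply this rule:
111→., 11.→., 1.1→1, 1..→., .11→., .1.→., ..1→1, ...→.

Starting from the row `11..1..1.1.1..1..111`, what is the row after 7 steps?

1.1.1..1..1......1..

...1..1.1.1..1..1...
..1..1.1.1..1..1....
.1..1.1.1..1..1.....
1..1.1.1..1..1......
..1.1.1..1..1......1
.1.1.1..1..1......1.
1.1.1..1..1......1..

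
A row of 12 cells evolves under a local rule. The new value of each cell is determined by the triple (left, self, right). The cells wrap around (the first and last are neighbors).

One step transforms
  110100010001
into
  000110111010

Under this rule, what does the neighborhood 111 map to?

0

At position 0 the neighborhood is 111; the next row has 0 there.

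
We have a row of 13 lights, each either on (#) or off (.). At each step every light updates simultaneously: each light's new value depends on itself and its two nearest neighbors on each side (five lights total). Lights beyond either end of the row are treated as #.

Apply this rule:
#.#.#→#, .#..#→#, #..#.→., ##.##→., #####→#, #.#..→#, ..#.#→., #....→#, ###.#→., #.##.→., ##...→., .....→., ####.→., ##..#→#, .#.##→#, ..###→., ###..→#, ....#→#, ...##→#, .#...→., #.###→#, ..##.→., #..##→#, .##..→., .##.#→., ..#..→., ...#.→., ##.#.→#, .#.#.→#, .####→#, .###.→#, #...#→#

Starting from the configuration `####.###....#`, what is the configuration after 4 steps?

#.###.#.###.#

step 1: ##...###.###.
step 2: .#.##.#..##..
step 3: ###..####..##
step 4: #.###.#.###.#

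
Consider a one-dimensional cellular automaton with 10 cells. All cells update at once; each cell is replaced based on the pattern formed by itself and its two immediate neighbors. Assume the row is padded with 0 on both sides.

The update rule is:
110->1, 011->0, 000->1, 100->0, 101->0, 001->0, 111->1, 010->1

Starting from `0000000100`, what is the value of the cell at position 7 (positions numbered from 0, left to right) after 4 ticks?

1

tick 1: 1111110101
tick 2: 0111110101
tick 3: 0011110101
tick 4: 1001110101
position 7 holds 1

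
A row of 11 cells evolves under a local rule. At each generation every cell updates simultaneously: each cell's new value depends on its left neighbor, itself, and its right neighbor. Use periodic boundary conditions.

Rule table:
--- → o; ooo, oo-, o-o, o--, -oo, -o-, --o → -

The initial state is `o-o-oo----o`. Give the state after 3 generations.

generation 1: -------oo--
generation 2: oooooo----o
generation 3: -------oo--

-------oo--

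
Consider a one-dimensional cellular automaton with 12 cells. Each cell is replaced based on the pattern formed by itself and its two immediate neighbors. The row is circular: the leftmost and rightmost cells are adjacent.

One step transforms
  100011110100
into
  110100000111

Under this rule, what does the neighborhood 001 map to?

At position 3 the neighborhood is 001; the next row has 1 there.

1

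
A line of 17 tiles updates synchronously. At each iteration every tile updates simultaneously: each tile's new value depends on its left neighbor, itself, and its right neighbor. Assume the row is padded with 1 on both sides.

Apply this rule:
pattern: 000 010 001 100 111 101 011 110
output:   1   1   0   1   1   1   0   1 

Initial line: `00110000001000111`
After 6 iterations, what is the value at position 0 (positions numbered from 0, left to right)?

1

10011111101110011
11001111110111001
11100111111011100
11110011111101110
11111001111110111
11111100111111011
position 0 holds 1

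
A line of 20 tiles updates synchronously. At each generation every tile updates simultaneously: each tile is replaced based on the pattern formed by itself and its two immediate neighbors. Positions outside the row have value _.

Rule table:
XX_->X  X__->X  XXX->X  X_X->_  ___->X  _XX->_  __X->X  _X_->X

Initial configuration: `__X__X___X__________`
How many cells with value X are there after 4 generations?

generation 1: XXXXXXXXXXXXXXXXXXXX
generation 2: _XXXXXXXXXXXXXXXXXXX
generation 3: X_XXXXXXXXXXXXXXXXXX
generation 4: X__XXXXXXXXXXXXXXXXX
count of X: 18

18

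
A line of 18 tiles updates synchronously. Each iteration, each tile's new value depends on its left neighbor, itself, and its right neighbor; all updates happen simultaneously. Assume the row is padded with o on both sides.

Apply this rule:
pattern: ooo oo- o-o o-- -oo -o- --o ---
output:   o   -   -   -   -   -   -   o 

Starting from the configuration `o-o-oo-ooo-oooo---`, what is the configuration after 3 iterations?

iteration 1: --------o---oo--o-
iteration 2: -oooooo---o-------
iteration 3: --oooo--o---ooooo-

--oooo--o---ooooo-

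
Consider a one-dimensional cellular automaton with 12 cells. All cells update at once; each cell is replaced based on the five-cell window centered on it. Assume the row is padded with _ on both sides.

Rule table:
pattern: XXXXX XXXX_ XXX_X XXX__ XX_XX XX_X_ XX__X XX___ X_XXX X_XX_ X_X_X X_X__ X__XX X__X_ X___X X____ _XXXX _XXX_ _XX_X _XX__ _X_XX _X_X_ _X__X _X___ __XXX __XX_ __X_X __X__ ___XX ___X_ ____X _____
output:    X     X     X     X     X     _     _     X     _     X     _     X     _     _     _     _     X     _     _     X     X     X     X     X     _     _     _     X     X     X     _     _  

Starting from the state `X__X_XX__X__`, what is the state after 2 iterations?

iteration 1: XX__XXX__XX_
iteration 2: _X____X___XX

_X____X___XX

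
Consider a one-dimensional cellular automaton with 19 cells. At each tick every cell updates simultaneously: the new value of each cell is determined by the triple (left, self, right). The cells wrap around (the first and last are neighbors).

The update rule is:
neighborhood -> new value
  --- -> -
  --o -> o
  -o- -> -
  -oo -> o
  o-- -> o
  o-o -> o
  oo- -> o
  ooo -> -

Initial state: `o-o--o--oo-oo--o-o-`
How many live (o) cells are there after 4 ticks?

12

-o-oo-ooooooooo-o-o
o-ooooo-------oo-o-
-oo---oo-----oooo-o
oooo-oooo---oo--oo-
count of o: 12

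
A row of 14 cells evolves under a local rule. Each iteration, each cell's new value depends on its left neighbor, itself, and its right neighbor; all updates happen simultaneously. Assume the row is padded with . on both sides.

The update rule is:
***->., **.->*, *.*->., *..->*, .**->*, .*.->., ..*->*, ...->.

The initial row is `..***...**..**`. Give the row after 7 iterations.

.**...*..*....

.**.**.*******
***.**.*.....*
*.*.**..*...*.
....****.*.*.*
...**..*......
..*****.*.....
.**...*..*....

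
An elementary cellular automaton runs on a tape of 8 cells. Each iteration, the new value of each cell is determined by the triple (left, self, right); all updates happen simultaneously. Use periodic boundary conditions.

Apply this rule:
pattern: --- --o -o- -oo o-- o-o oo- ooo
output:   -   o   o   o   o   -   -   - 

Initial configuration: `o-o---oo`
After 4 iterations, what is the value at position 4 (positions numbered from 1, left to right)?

o

--oo-oo-
-oo--o-o
-o-ooo-o
-o-o---o
position 4 holds o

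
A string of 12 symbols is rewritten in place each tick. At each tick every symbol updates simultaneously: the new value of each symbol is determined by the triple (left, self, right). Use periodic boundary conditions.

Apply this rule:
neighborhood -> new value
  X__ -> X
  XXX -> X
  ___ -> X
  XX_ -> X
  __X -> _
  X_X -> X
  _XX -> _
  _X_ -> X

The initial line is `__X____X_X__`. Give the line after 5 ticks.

XXXXX_XXXX_X

tick 1: X_XXXX_XXXXX
tick 2: XX_XXXX_XXXX
tick 3: XXX_XXXX_XXX
tick 4: XXXX_XXXX_XX
tick 5: XXXXX_XXXX_X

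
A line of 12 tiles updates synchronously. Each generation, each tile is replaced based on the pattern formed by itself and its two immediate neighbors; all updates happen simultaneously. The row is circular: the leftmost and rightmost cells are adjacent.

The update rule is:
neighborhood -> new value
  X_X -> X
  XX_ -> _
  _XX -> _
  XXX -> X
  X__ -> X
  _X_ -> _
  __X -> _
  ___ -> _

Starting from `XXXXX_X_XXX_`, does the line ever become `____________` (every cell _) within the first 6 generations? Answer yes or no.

no

_XXX_X_X_X_X
X_X_X_X_X_X_
_X_X_X_X_X_X
X_X_X_X_X_X_  (repeats generation 2; period 2)
generation 6: X_X_X_X_X_X_
generation 6 is X_X_X_X_X_X_, still not uniform _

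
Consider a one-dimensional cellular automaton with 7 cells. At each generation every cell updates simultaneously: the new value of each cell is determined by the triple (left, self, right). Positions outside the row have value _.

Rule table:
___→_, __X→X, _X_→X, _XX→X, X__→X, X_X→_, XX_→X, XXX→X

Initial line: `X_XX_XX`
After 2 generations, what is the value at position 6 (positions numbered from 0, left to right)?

X

generation 1: X_XX_XX  (fixed point — unchanged through generation 2)
position 6 holds X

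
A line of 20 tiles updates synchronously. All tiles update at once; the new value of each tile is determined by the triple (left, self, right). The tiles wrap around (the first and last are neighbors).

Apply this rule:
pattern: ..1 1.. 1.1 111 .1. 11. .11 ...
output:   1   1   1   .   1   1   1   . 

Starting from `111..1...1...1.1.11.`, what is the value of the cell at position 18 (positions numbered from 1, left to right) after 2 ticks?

1.11111.111.11111111
111...111.111.......
position 18 holds .

.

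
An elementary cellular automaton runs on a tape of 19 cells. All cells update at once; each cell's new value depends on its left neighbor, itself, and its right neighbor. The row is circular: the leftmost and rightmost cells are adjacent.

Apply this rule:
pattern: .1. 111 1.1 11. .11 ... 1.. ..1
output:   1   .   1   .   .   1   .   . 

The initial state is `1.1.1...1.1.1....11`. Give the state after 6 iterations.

.....111....111.1.1

.1111.1.11111.11...
.....111.....1...11
.111.....111.1.1...
.....111....1111.11
.111.....11.....1..
.....111....111.1.1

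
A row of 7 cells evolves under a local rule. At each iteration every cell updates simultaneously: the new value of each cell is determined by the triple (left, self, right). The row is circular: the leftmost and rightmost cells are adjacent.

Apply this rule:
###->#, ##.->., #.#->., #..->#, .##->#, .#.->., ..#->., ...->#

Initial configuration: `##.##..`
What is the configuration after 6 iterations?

#.##.##

#..#.#.
.#.....
..#####
#.####.
..###..
#.##.##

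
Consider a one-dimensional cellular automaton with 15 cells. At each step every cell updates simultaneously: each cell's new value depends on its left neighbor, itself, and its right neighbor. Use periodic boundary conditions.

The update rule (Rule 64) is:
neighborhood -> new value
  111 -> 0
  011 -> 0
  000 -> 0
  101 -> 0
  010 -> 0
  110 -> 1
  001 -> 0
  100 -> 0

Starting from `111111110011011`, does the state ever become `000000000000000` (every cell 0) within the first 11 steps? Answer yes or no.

step 1: 000000010001000
step 2: 000000000000000
all cells are 0 at step 2

yes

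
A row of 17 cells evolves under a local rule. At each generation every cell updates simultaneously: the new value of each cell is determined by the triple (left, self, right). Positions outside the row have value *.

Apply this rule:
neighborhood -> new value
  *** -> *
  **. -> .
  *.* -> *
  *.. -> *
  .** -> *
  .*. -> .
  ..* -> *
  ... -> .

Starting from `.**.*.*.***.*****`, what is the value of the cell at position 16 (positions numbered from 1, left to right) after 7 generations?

**.*.*.***.******
*.*.*.***.*******
.*.*.***.********
*.*.***.*********
.*.***.**********
*.***.***********
.***.************
position 16 holds *

*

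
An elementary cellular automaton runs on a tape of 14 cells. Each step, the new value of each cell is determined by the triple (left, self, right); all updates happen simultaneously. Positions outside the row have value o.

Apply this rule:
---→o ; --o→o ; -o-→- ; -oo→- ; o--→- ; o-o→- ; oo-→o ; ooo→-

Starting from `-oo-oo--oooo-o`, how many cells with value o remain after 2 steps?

5

step 1: --o--o-o---o--
step 2: -o--o----oo--o
count of o: 5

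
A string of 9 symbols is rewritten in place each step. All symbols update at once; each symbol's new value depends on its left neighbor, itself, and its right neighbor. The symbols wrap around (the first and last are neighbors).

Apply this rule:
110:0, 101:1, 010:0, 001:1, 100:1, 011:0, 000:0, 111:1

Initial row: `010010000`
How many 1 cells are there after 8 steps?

step 1: 101101000
step 2: 010010101
step 3: 101101010
step 4: 010010101  (repeats step 2; period 2)
step 8: 010010101
count of 1: 4

4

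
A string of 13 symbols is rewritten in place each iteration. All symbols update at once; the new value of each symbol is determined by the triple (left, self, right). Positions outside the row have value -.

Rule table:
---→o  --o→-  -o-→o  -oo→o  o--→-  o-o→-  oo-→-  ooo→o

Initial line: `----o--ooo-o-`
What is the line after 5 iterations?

o-o-o--o-o-o-

iteration 1: ooo-o--oo--o-
iteration 2: oo--o--o---o-
iteration 3: o---o--o-o-o-
iteration 4: o-o-o--o-o-o-
iteration 5: o-o-o--o-o-o-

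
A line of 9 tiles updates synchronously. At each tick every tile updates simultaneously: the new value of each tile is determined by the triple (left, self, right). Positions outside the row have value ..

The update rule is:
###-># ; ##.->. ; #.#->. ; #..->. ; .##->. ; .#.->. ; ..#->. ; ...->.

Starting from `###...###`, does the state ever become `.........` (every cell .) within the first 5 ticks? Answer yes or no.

yes

.#.....#.
.........
all cells are . at tick 2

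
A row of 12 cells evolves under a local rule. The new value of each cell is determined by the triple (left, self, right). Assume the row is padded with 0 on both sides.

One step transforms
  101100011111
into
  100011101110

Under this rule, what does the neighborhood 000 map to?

At position 5 the neighborhood is 000; the next row has 1 there.

1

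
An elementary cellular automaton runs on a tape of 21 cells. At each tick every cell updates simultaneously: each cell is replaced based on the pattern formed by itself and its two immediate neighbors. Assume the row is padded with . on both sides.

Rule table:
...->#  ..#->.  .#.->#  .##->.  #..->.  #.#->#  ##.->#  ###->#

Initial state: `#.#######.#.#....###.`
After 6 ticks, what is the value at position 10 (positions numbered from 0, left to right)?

##.##########.##..##.
.##.##########.#...#.
..##.###########.#.#.
#..##.##############.
#...##.#############.
#.#..##.############.
position 10 holds #

#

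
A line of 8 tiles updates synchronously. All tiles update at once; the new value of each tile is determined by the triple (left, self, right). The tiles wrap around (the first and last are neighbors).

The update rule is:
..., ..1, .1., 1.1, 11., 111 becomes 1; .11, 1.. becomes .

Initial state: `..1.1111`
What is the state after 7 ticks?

.111.111
1.111.11
11.111.1
111.111.
.111.111  (repeats tick 1; period 4)
tick 7: 11.111.1

11.111.1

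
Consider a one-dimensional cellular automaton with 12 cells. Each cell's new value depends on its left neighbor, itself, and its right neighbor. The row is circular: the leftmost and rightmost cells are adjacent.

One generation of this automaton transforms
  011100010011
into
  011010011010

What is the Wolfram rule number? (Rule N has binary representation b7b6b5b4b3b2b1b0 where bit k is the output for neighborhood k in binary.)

156

position 2: 111 → 1  (bit 7 = 1)
position 3: 110 → 0  (bit 6 = 0)
position 0: 101 → 0  (bit 5 = 0)
position 4: 100 → 1  (bit 4 = 1)
position 1: 011 → 1  (bit 3 = 1)
position 7: 010 → 1  (bit 2 = 1)
position 6: 001 → 0  (bit 1 = 0)
position 5: 000 → 0  (bit 0 = 0)
bits b7..b0 = 10011100 = 156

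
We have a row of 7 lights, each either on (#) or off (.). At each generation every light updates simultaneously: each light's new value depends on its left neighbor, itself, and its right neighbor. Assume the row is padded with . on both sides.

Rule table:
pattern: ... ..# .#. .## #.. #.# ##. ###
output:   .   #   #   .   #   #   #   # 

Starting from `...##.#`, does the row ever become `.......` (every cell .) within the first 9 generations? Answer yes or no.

no

..#.###
.###.##
#.###.#
##.####
.##.###
#.##.##
##.##.#
.##.###  (repeats generation 5; period 3)
generation 9: #.##.##
generation 9 is #.##.##, still not uniform .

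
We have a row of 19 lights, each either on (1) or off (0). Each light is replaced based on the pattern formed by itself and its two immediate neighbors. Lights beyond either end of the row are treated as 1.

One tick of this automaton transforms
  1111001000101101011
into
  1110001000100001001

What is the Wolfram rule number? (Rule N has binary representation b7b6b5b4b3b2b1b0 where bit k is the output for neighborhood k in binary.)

132

position 0: 111 → 1  (bit 7 = 1)
position 3: 110 → 0  (bit 6 = 0)
position 11: 101 → 0  (bit 5 = 0)
position 4: 100 → 0  (bit 4 = 0)
position 12: 011 → 0  (bit 3 = 0)
position 6: 010 → 1  (bit 2 = 1)
position 5: 001 → 0  (bit 1 = 0)
position 8: 000 → 0  (bit 0 = 0)
bits b7..b0 = 10000100 = 132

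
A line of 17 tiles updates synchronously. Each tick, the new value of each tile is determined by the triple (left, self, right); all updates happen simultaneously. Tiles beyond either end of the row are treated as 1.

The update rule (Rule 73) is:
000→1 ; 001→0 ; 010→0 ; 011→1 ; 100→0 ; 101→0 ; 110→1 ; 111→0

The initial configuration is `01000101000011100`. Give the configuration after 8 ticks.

00010000011010100
01000111011000000
00010101011011110
01000000011010010
00011111011000000
01010001011011110
00000100011010010
01110001011000000

01110001011000000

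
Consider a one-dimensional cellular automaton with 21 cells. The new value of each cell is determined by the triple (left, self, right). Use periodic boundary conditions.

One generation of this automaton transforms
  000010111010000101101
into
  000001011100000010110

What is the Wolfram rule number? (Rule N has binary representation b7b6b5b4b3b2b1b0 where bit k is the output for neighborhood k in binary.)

position 7: 111 → 1  (bit 7 = 1)
position 8: 110 → 1  (bit 6 = 1)
position 5: 101 → 1  (bit 5 = 1)
position 0: 100 → 0  (bit 4 = 0)
position 6: 011 → 0  (bit 3 = 0)
position 4: 010 → 0  (bit 2 = 0)
position 3: 001 → 0  (bit 1 = 0)
position 1: 000 → 0  (bit 0 = 0)
bits b7..b0 = 11100000 = 224

224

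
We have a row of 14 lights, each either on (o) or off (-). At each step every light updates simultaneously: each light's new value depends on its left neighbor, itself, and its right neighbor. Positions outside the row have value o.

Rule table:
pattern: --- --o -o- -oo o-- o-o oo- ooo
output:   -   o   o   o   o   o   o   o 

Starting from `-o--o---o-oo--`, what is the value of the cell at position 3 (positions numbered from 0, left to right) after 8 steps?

o

oooooo-ooooooo
oooooooooooooo
oooooooooooooo  (fixed point — unchanged through step 8)
position 3 holds o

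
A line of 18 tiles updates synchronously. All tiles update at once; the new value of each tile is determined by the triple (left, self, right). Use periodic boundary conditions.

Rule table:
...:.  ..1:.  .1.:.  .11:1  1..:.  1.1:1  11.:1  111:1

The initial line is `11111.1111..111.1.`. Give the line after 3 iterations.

1111111111..111111

iteration 1: 1111111111..1111.1
iteration 2: 1111111111..111111
iteration 3: 1111111111..111111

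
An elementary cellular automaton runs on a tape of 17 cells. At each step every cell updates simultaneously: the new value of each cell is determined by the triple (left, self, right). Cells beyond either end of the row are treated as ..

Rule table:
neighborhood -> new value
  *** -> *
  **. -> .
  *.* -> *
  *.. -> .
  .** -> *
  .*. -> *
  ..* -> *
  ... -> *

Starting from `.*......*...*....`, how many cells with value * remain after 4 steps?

13

**.******.***.***
*.******.***.***.
*******.***.***..
******.***.***..*
count of *: 13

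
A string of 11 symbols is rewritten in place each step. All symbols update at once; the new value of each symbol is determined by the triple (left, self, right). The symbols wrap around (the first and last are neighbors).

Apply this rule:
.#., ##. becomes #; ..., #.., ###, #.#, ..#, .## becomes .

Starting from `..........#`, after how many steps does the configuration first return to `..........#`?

1

step 1: ..........#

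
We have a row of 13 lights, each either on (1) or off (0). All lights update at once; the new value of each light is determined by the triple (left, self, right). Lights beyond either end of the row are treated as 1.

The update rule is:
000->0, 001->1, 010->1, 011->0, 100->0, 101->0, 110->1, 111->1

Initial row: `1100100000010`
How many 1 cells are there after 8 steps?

step 1: 1101100000110
step 2: 1100100001010
step 3: 1101100011010
step 4: 1100100101010
step 5: 1101101101010
step 6: 1100100101010  (repeats step 4; period 2)
step 8: 1100100101010
count of 1: 6

6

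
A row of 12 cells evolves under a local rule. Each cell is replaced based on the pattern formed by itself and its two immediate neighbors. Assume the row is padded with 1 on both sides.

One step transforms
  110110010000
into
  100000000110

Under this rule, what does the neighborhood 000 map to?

At position 9 the neighborhood is 000; the next row has 1 there.

1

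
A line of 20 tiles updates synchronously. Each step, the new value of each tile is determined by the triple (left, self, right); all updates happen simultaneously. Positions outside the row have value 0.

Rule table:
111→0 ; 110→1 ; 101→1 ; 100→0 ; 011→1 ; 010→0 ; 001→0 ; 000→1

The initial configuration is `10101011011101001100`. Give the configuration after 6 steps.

11001001000100110010

step 1: 01010111110110001101
step 2: 00101100011110101110
step 3: 10011101010011011010
step 4: 00010110100011111100
step 5: 11001111001010000101
step 6: 11001001000100110010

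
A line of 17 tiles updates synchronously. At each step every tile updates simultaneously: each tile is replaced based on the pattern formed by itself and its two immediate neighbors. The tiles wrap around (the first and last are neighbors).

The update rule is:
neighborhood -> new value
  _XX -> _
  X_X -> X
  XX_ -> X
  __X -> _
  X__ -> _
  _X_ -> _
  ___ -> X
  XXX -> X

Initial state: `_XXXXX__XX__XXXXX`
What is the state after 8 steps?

step 1: X_XXXX___X___XXXX
step 2: XX_XXX_X___X__XXX
step 3: XXX_XXX__X_____XX
step 4: XXXX_XX____XXX__X
step 5: XXXXX_X_XX__XX___
step 6: _XXXXX_X_X___X_X_
step 7: __XXXXX_X__X__X__
step 8: X__XXXXX________X

X__XXXXX________X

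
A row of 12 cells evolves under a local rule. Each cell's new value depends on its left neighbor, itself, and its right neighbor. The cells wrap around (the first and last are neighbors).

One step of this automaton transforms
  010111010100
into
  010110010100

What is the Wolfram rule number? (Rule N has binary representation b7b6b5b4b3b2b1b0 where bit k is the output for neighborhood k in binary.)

position 4: 111 → 1  (bit 7 = 1)
position 5: 110 → 0  (bit 6 = 0)
position 2: 101 → 0  (bit 5 = 0)
position 10: 100 → 0  (bit 4 = 0)
position 3: 011 → 1  (bit 3 = 1)
position 1: 010 → 1  (bit 2 = 1)
position 0: 001 → 0  (bit 1 = 0)
position 11: 000 → 0  (bit 0 = 0)
bits b7..b0 = 10001100 = 140

140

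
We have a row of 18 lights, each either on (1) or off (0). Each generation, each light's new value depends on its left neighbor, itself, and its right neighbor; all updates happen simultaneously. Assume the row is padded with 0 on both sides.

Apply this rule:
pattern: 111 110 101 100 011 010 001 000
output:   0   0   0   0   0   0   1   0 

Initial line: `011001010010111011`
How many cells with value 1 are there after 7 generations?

1

100010000100000000
000100001000000000
001000010000000000
010000100000000000
100001000000000000
000010000000000000
000100000000000000
count of 1: 1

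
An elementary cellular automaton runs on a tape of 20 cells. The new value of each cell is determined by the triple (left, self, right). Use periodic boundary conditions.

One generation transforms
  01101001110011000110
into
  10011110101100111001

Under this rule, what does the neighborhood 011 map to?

0

At position 1 the neighborhood is 011; the next row has 0 there.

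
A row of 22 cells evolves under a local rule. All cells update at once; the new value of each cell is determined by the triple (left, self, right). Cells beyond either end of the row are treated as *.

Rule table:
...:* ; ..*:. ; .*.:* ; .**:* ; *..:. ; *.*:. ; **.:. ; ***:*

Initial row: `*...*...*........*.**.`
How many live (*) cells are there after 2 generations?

11

..*.*.*.*.******.*.*..
..*.*.*.*.*****..*.*..
count of *: 11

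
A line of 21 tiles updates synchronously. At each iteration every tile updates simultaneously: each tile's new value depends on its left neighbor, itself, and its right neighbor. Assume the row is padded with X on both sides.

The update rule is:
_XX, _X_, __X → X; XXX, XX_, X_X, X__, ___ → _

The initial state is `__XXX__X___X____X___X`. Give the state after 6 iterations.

iteration 1: _XX___XX__XX___XX__XX
iteration 2: _X___XX__XX___XX__XX_
iteration 3: _X__XX__XX___XX__XX__
iteration 4: _X_XX__XX___XX__XX__X
iteration 5: _X_X__XX___XX__XX__XX
iteration 6: _X_X_XX___XX__XX__XX_

_X_X_XX___XX__XX__XX_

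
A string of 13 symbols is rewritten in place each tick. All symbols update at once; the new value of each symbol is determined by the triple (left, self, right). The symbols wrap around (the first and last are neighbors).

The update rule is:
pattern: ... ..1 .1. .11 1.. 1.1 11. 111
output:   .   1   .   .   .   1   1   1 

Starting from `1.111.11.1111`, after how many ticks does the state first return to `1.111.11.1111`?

11.111.11.111
111.111.11.11
1111.111.11.1
11111.111.11.
.11111.111.11
1.11111.111.1
11.11111.111.
.11.11111.111
1.11.11111.11
11.11.11111.1
111.11.11111.
.111.11.11111
1.111.11.1111

13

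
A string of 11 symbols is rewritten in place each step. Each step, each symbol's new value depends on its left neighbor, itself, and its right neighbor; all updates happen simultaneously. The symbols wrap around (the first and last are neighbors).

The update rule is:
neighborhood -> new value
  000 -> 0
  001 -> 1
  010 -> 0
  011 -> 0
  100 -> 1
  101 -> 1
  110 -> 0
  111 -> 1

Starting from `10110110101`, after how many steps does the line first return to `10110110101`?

01001001010
10110110101

2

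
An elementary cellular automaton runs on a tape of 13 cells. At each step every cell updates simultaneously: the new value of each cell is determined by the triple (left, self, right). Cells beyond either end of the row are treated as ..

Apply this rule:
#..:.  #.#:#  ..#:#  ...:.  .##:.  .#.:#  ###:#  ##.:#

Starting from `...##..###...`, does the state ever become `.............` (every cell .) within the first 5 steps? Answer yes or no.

no

..#.#.#.##...
.#######.#...
#.########...
##.#######...
.##.######...
step 5 is .##.######..., still not uniform .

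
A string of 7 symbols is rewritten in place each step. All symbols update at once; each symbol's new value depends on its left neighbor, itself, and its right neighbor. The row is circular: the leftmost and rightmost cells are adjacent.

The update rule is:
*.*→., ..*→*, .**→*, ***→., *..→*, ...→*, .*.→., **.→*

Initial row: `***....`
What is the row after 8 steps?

****..*

step 1: *.*****
step 2: *.*....
step 3: ...****
step 4: ****..*
step 5: ...****  (repeats step 3; period 2)
step 8: ****..*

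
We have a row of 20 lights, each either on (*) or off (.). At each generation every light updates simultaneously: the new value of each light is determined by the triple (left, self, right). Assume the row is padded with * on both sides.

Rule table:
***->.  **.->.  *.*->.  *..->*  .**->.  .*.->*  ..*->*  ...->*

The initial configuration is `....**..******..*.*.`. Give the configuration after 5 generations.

****..**......******

generation 1: ****..**......***.*.
generation 2: ....**..******....*.
generation 3: ****..**......*****.
generation 4: ....**..******......
generation 5: ****..**......******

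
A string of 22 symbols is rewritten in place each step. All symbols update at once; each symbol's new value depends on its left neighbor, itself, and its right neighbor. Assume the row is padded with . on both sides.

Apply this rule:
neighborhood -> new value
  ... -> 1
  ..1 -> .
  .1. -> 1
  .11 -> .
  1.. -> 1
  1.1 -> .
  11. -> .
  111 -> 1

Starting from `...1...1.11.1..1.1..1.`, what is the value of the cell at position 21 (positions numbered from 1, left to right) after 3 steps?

1

step 1: 11.111.1....11.1.11.11
step 2: ....1..1111....1......
step 3: 111.11..11.111.1111111
position 21 holds 1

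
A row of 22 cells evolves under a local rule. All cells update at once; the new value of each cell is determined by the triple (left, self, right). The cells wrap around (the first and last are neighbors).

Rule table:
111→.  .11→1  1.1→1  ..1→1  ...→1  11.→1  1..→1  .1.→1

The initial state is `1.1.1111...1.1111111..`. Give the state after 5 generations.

11111..1111111.....111

11111..1111111.....111
....1111.....1111111..
11111..1111111.....111  (repeats generation 1; period 2)
generation 5: 11111..1111111.....111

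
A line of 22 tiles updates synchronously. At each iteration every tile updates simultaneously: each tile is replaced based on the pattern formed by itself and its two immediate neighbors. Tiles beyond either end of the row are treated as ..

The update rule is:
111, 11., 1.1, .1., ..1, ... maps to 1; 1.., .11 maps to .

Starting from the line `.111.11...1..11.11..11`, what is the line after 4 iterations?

iteration 1: 1.111.1.111.1.11.1.1.1
iteration 2: 11.11111.11111.1111111
iteration 3: .11.11111.11111.111111
iteration 4: 1.11.11111.11111.11111

1.11.11111.11111.11111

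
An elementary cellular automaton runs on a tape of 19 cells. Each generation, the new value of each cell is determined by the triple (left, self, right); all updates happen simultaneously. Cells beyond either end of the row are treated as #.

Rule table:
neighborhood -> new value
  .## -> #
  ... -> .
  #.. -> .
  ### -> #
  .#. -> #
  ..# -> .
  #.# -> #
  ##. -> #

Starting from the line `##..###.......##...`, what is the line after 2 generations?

##..###.......##...

##..###.......##...  (fixed point — unchanged through generation 2)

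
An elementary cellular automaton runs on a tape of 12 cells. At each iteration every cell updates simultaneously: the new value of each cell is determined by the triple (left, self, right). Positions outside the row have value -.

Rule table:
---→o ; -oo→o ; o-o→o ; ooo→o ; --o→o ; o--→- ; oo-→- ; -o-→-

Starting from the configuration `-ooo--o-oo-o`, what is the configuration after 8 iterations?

oo-o--o--o--

iteration 1: ooo--o-oo-o-
iteration 2: oo--o-oo-o--
iteration 3: o--o-oo-o--o
iteration 4: --o-oo-o--o-
iteration 5: oo-oo-o--o--
iteration 6: o-oo-o--o--o
iteration 7: -oo-o--o--o-
iteration 8: oo-o--o--o--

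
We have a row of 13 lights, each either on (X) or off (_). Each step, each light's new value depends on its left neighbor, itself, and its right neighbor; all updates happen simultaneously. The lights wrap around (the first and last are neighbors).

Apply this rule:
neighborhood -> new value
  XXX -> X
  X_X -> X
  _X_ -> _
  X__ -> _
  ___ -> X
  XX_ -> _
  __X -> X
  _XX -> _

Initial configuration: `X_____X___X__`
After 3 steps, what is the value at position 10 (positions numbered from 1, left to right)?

step 1: __XXXX__XX__X
step 2: _X_XX__X___X_
step 3: X_X___X__XX__
position 10 holds X

X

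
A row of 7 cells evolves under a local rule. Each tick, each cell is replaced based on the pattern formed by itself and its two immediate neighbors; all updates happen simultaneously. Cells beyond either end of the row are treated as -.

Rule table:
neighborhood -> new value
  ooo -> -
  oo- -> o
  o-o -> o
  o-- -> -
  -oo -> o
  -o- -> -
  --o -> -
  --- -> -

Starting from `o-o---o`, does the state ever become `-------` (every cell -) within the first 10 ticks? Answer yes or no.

yes

-o-----
-------
all cells are - at tick 2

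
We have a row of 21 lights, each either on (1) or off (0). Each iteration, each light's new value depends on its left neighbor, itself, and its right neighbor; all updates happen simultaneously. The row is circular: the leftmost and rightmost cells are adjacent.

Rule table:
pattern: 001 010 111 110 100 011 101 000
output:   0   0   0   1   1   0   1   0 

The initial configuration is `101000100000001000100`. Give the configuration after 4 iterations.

010010100010000000100

iteration 1: 010100010000000100010
iteration 2: 001010001000000010001
iteration 3: 100101000100000001000
iteration 4: 010010100010000000100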